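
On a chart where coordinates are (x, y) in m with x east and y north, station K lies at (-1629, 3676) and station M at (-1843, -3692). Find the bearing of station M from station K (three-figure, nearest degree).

182°

Δeast = -1843 − -1629 = -214.00; Δnorth = -3692 − 3676 = -7368.00.
Bearing = atan2(Δeast, Δnorth) mod 360° = 181.66° ≈ 182°.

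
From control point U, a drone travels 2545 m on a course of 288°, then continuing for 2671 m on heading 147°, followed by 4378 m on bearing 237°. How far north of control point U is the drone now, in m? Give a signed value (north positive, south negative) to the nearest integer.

Leg 1 (288°, 2545 m): east 2545 sin 288° = -2420.44, north 2545 cos 288° = 786.45
Leg 2 (147°, 2671 m): east 2671 sin 147° = 1454.73, north 2671 cos 147° = -2240.09
Leg 3 (237°, 4378 m): east 4378 sin 237° = -3671.70, north 4378 cos 237° = -2384.43
Net north component: -3838.07 m.

-3838 m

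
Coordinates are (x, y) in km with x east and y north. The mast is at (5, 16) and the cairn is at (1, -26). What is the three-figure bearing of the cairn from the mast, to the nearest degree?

Δeast = 1 − 5 = -4.00; Δnorth = -26 − 16 = -42.00.
Bearing = atan2(Δeast, Δnorth) mod 360° = 185.44° ≈ 185°.

185°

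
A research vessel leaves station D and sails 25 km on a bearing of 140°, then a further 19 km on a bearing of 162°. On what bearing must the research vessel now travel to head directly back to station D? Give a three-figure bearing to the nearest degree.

Leg 1 (140°, 25 km): east 25 sin 140° = 16.07, north 25 cos 140° = -19.15
Leg 2 (162°, 19 km): east 19 sin 162° = 5.87, north 19 cos 162° = -18.07
Net displacement: 21.94 east, -37.22 north. Direction back to start is (-21.94, 37.22): bearing = atan2(-21.94, 37.22) mod 360° = 329.48° ≈ 329°.

329°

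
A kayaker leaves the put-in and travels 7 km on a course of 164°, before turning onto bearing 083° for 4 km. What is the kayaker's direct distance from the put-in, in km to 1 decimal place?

8.6 km

Leg 1 (164°, 7 km): east 7 sin 164° = 1.93, north 7 cos 164° = -6.73
Leg 2 (083°, 4 km): east 4 sin 83° = 3.97, north 4 cos 83° = 0.49
Net: 5.90 east, -6.24 north. Distance = √((5.90)² + (-6.24)²) = 8.588 km.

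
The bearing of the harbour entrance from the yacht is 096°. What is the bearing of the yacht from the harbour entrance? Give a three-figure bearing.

276°

Back-bearing = 096° + 180° = 276°.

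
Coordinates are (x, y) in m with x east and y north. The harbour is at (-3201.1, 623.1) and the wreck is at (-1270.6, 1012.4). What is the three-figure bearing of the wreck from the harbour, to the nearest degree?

Δeast = -1270.6 − -3201.1 = 1930.50; Δnorth = 1012.4 − 623.1 = 389.30.
Bearing = atan2(Δeast, Δnorth) mod 360° = 78.60° ≈ 079°.

079°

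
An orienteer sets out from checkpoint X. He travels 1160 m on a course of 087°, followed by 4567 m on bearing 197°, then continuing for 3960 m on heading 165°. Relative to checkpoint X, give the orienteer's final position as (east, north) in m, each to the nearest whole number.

Leg 1 (087°, 1160 m): east 1160 sin 87° = 1158.41, north 1160 cos 87° = 60.71
Leg 2 (197°, 4567 m): east 4567 sin 197° = -1335.26, north 4567 cos 197° = -4367.44
Leg 3 (165°, 3960 m): east 3960 sin 165° = 1024.92, north 3960 cos 165° = -3825.07
Summing: 848.07 m east, -8131.80 m north → (848, -8132).

(848, -8132)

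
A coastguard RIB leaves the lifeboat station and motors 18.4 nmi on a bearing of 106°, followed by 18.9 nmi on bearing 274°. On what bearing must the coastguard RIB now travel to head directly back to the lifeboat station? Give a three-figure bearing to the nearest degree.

Leg 1 (106°, 18.4 nmi): east 18.4 sin 106° = 17.69, north 18.4 cos 106° = -5.07
Leg 2 (274°, 18.9 nmi): east 18.9 sin 274° = -18.85, north 18.9 cos 274° = 1.32
Net displacement: -1.17 east, -3.75 north. Direction back to start is (1.17, 3.75): bearing = atan2(1.17, 3.75) mod 360° = 17.27° ≈ 017°.

017°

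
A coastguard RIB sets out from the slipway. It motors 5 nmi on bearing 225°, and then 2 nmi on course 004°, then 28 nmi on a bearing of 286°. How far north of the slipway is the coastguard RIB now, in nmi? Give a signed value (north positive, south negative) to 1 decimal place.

Leg 1 (225°, 5 nmi): east 5 sin 225° = -3.54, north 5 cos 225° = -3.54
Leg 2 (004°, 2 nmi): east 2 sin 4° = 0.14, north 2 cos 4° = 2.00
Leg 3 (286°, 28 nmi): east 28 sin 286° = -26.92, north 28 cos 286° = 7.72
Net north component: 6.18 nmi.

6.2 nmi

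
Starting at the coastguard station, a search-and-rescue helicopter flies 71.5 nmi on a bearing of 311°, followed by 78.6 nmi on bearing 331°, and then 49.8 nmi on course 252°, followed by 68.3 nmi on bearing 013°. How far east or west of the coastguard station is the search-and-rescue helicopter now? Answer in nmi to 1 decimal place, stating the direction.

Leg 1 (311°, 71.5 nmi): east 71.5 sin 311° = -53.96, north 71.5 cos 311° = 46.91
Leg 2 (331°, 78.6 nmi): east 78.6 sin 331° = -38.11, north 78.6 cos 331° = 68.75
Leg 3 (252°, 49.8 nmi): east 49.8 sin 252° = -47.36, north 49.8 cos 252° = -15.39
Leg 4 (013°, 68.3 nmi): east 68.3 sin 13° = 15.36, north 68.3 cos 13° = 66.55
Net east component: -124.07 nmi.

124.1 nmi west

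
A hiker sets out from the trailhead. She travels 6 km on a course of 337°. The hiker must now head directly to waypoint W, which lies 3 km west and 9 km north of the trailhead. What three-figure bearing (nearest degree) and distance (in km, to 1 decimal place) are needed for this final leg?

349°, 3.5 km

Leg 1 (337°, 6 km): east 6 sin 337° = -2.34, north 6 cos 337° = 5.52
Current position: (-2.34, 5.52). Target: (-3, 9). Remaining: Δeast = -0.66, Δnorth = 3.48.
Bearing = atan2(-0.66, 3.48) mod 360° = 349.32°; distance = √((-0.66)² + (3.48)²) = 3.538 km.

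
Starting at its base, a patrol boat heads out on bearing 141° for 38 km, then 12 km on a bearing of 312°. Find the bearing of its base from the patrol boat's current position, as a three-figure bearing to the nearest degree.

325°

Leg 1 (141°, 38 km): east 38 sin 141° = 23.91, north 38 cos 141° = -29.53
Leg 2 (312°, 12 km): east 12 sin 312° = -8.92, north 12 cos 312° = 8.03
Net displacement: 15.00 east, -21.50 north. Direction back to start is (-15.00, 21.50): bearing = atan2(-15.00, 21.50) mod 360° = 325.11° ≈ 325°.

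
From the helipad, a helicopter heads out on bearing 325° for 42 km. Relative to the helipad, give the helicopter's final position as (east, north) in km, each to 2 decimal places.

(-24.09, 34.40)

Leg 1 (325°, 42 km): east 42 sin 325° = -24.09, north 42 cos 325° = 34.40
Summing: -24.09 km east, 34.40 km north → (-24.09, 34.40).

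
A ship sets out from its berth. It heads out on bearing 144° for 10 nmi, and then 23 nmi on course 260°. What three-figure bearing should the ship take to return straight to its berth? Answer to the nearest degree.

Leg 1 (144°, 10 nmi): east 10 sin 144° = 5.88, north 10 cos 144° = -8.09
Leg 2 (260°, 23 nmi): east 23 sin 260° = -22.65, north 23 cos 260° = -3.99
Net displacement: -16.77 east, -12.08 north. Direction back to start is (16.77, 12.08): bearing = atan2(16.77, 12.08) mod 360° = 54.23° ≈ 054°.

054°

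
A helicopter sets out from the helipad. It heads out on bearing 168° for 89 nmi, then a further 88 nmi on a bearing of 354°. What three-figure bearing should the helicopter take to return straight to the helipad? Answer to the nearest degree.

Leg 1 (168°, 89 nmi): east 89 sin 168° = 18.50, north 89 cos 168° = -87.06
Leg 2 (354°, 88 nmi): east 88 sin 354° = -9.20, north 88 cos 354° = 87.52
Net displacement: 9.31 east, 0.46 north. Direction back to start is (-9.31, -0.46): bearing = atan2(-9.31, -0.46) mod 360° = 267.15° ≈ 267°.

267°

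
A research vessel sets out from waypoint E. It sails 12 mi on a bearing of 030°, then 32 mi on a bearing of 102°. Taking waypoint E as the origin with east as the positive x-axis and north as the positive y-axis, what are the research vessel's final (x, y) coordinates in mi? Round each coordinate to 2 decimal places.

Leg 1 (030°, 12 mi): east 12 sin 30° = 6.00, north 12 cos 30° = 10.39
Leg 2 (102°, 32 mi): east 32 sin 102° = 31.30, north 32 cos 102° = -6.65
Summing: 37.30 mi east, 3.74 mi north → (37.30, 3.74).

(37.30, 3.74)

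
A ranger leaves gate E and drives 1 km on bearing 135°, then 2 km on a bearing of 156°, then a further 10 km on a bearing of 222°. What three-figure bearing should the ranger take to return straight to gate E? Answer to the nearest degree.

027°

Leg 1 (135°, 1 km): east 1 sin 135° = 0.71, north 1 cos 135° = -0.71
Leg 2 (156°, 2 km): east 2 sin 156° = 0.81, north 2 cos 156° = -1.83
Leg 3 (222°, 10 km): east 10 sin 222° = -6.69, north 10 cos 222° = -7.43
Net displacement: -5.17 east, -9.97 north. Direction back to start is (5.17, 9.97): bearing = atan2(5.17, 9.97) mod 360° = 27.42° ≈ 027°.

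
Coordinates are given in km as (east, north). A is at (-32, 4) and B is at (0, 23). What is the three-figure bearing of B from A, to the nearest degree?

Δeast = 0 − -32 = 32.00; Δnorth = 23 − 4 = 19.00.
Bearing = atan2(Δeast, Δnorth) mod 360° = 59.30° ≈ 059°.

059°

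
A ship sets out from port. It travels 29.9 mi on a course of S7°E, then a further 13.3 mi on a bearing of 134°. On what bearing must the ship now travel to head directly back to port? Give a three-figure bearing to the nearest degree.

Leg 1 (S7°E, 29.9 mi): east 29.9 sin 173° = 3.64, north 29.9 cos 173° = -29.68
Leg 2 (134°, 13.3 mi): east 13.3 sin 134° = 9.57, north 13.3 cos 134° = -9.24
Net displacement: 13.21 east, -38.92 north. Direction back to start is (-13.21, 38.92): bearing = atan2(-13.21, 38.92) mod 360° = 341.25° ≈ 341°.

341°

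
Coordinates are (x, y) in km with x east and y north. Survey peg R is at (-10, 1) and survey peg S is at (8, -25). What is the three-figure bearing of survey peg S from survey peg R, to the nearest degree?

Δeast = 8 − -10 = 18.00; Δnorth = -25 − 1 = -26.00.
Bearing = atan2(Δeast, Δnorth) mod 360° = 145.30° ≈ 145°.

145°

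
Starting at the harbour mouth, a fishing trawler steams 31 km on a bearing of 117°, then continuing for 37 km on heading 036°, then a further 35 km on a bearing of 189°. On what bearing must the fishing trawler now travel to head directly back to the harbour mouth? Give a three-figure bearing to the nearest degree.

Leg 1 (117°, 31 km): east 31 sin 117° = 27.62, north 31 cos 117° = -14.07
Leg 2 (036°, 37 km): east 37 sin 36° = 21.75, north 37 cos 36° = 29.93
Leg 3 (189°, 35 km): east 35 sin 189° = -5.48, north 35 cos 189° = -34.57
Net displacement: 43.89 east, -18.71 north. Direction back to start is (-43.89, 18.71): bearing = atan2(-43.89, 18.71) mod 360° = 293.09° ≈ 293°.

293°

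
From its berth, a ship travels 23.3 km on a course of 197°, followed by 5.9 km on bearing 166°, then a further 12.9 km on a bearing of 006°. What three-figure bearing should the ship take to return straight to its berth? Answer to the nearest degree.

015°

Leg 1 (197°, 23.3 km): east 23.3 sin 197° = -6.81, north 23.3 cos 197° = -22.28
Leg 2 (166°, 5.9 km): east 5.9 sin 166° = 1.43, north 5.9 cos 166° = -5.72
Leg 3 (006°, 12.9 km): east 12.9 sin 6° = 1.35, north 12.9 cos 6° = 12.83
Net displacement: -4.04 east, -15.18 north. Direction back to start is (4.04, 15.18): bearing = atan2(4.04, 15.18) mod 360° = 14.89° ≈ 015°.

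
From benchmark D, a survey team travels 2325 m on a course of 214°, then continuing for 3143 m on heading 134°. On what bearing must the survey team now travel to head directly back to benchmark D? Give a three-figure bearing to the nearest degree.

347°

Leg 1 (214°, 2325 m): east 2325 sin 214° = -1300.12, north 2325 cos 214° = -1927.51
Leg 2 (134°, 3143 m): east 3143 sin 134° = 2260.88, north 3143 cos 134° = -2183.31
Net displacement: 960.76 east, -4110.82 north. Direction back to start is (-960.76, 4110.82): bearing = atan2(-960.76, 4110.82) mod 360° = 346.85° ≈ 347°.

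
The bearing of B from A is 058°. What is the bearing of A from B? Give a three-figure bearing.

238°

Back-bearing = 058° + 180° = 238°.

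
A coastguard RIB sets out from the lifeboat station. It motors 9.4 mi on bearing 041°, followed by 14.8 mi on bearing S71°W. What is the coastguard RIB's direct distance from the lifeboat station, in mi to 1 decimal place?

Leg 1 (041°, 9.4 mi): east 9.4 sin 41° = 6.17, north 9.4 cos 41° = 7.09
Leg 2 (S71°W, 14.8 mi): east 14.8 sin 251° = -13.99, north 14.8 cos 251° = -4.82
Net: -7.83 east, 2.28 north. Distance = √((-7.83)² + (2.28)²) = 8.151 mi.

8.2 mi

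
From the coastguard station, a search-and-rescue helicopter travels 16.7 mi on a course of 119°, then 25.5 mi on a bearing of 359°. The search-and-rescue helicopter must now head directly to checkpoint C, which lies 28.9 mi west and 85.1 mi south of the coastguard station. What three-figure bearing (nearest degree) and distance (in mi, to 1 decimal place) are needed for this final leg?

Leg 1 (119°, 16.7 mi): east 16.7 sin 119° = 14.61, north 16.7 cos 119° = -8.10
Leg 2 (359°, 25.5 mi): east 25.5 sin 359° = -0.45, north 25.5 cos 359° = 25.50
Current position: (14.16, 17.40). Target: (-28.9, -85.1). Remaining: Δeast = -43.06, Δnorth = -102.50.
Bearing = atan2(-43.06, -102.50) mod 360° = 202.79°; distance = √((-43.06)² + (-102.50)²) = 111.178 mi.

203°, 111.2 mi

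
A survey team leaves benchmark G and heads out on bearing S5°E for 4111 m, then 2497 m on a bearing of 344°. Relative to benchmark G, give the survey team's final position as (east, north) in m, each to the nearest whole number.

Leg 1 (S5°E, 4111 m): east 4111 sin 175° = 358.30, north 4111 cos 175° = -4095.36
Leg 2 (344°, 2497 m): east 2497 sin 344° = -688.27, north 2497 cos 344° = 2400.27
Summing: -329.97 m east, -1695.09 m north → (-330, -1695).

(-330, -1695)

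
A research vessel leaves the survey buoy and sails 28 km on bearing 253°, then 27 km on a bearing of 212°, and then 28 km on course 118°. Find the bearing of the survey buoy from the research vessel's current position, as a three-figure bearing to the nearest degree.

Leg 1 (253°, 28 km): east 28 sin 253° = -26.78, north 28 cos 253° = -8.19
Leg 2 (212°, 27 km): east 27 sin 212° = -14.31, north 27 cos 212° = -22.90
Leg 3 (118°, 28 km): east 28 sin 118° = 24.72, north 28 cos 118° = -13.15
Net displacement: -16.36 east, -44.23 north. Direction back to start is (16.36, 44.23): bearing = atan2(16.36, 44.23) mod 360° = 20.30° ≈ 020°.

020°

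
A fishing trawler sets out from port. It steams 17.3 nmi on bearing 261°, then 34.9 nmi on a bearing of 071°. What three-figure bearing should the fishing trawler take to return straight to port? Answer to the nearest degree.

Leg 1 (261°, 17.3 nmi): east 17.3 sin 261° = -17.09, north 17.3 cos 261° = -2.71
Leg 2 (071°, 34.9 nmi): east 34.9 sin 71° = 33.00, north 34.9 cos 71° = 11.36
Net displacement: 15.91 east, 8.66 north. Direction back to start is (-15.91, -8.66): bearing = atan2(-15.91, -8.66) mod 360° = 241.45° ≈ 241°.

241°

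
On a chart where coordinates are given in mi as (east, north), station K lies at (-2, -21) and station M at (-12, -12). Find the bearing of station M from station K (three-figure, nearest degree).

Δeast = -12 − -2 = -10.00; Δnorth = -12 − -21 = 9.00.
Bearing = atan2(Δeast, Δnorth) mod 360° = 311.99° ≈ 312°.

312°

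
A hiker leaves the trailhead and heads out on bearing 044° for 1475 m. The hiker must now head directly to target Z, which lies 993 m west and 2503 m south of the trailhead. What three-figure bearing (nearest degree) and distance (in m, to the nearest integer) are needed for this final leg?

210°, 4095 m

Leg 1 (044°, 1475 m): east 1475 sin 44° = 1024.62, north 1475 cos 44° = 1061.03
Current position: (1024.62, 1061.03). Target: (-993, -2503). Remaining: Δeast = -2017.62, Δnorth = -3564.03.
Bearing = atan2(-2017.62, -3564.03) mod 360° = 209.51°; distance = √((-2017.62)² + (-3564.03)²) = 4095.495 m.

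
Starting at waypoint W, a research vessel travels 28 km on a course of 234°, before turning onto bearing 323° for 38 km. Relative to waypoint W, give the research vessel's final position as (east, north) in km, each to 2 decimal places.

Leg 1 (234°, 28 km): east 28 sin 234° = -22.65, north 28 cos 234° = -16.46
Leg 2 (323°, 38 km): east 38 sin 323° = -22.87, north 38 cos 323° = 30.35
Summing: -45.52 km east, 13.89 km north → (-45.52, 13.89).

(-45.52, 13.89)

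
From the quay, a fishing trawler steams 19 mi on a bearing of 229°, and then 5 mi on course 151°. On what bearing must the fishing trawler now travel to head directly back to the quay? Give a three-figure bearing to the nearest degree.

Leg 1 (229°, 19 mi): east 19 sin 229° = -14.34, north 19 cos 229° = -12.47
Leg 2 (151°, 5 mi): east 5 sin 151° = 2.42, north 5 cos 151° = -4.37
Net displacement: -11.92 east, -16.84 north. Direction back to start is (11.92, 16.84): bearing = atan2(11.92, 16.84) mod 360° = 35.28° ≈ 035°.

035°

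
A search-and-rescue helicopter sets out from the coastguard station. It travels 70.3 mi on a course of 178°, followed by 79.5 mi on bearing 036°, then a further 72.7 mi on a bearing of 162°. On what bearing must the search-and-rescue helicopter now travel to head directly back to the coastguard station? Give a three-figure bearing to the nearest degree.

316°

Leg 1 (178°, 70.3 mi): east 70.3 sin 178° = 2.45, north 70.3 cos 178° = -70.26
Leg 2 (036°, 79.5 mi): east 79.5 sin 36° = 46.73, north 79.5 cos 36° = 64.32
Leg 3 (162°, 72.7 mi): east 72.7 sin 162° = 22.47, north 72.7 cos 162° = -69.14
Net displacement: 71.65 east, -75.08 north. Direction back to start is (-71.65, 75.08): bearing = atan2(-71.65, 75.08) mod 360° = 316.34° ≈ 316°.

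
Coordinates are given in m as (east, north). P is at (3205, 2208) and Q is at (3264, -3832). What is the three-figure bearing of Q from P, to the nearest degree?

179°

Δeast = 3264 − 3205 = 59.00; Δnorth = -3832 − 2208 = -6040.00.
Bearing = atan2(Δeast, Δnorth) mod 360° = 179.44° ≈ 179°.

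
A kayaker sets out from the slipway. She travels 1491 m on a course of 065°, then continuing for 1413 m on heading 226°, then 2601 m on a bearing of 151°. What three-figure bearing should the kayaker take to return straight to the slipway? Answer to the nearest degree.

329°

Leg 1 (065°, 1491 m): east 1491 sin 65° = 1351.30, north 1491 cos 65° = 630.12
Leg 2 (226°, 1413 m): east 1413 sin 226° = -1016.43, north 1413 cos 226° = -981.55
Leg 3 (151°, 2601 m): east 2601 sin 151° = 1260.99, north 2601 cos 151° = -2274.89
Net displacement: 1595.87 east, -2626.31 north. Direction back to start is (-1595.87, 2626.31): bearing = atan2(-1595.87, 2626.31) mod 360° = 328.72° ≈ 329°.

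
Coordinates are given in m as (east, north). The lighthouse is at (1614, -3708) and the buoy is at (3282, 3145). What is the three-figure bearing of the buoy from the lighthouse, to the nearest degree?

014°

Δeast = 3282 − 1614 = 1668.00; Δnorth = 3145 − -3708 = 6853.00.
Bearing = atan2(Δeast, Δnorth) mod 360° = 13.68° ≈ 014°.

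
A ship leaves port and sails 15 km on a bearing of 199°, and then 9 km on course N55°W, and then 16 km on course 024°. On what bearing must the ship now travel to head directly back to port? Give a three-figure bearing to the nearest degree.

134°

Leg 1 (199°, 15 km): east 15 sin 199° = -4.88, north 15 cos 199° = -14.18
Leg 2 (N55°W, 9 km): east 9 sin 305° = -7.37, north 9 cos 305° = 5.16
Leg 3 (024°, 16 km): east 16 sin 24° = 6.51, north 16 cos 24° = 14.62
Net displacement: -5.75 east, 5.60 north. Direction back to start is (5.75, -5.60): bearing = atan2(5.75, -5.60) mod 360° = 134.23° ≈ 134°.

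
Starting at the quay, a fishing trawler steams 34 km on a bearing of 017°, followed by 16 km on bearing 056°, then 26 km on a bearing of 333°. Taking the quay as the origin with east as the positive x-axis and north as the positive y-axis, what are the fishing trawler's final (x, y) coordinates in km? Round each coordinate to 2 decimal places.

Leg 1 (017°, 34 km): east 34 sin 17° = 9.94, north 34 cos 17° = 32.51
Leg 2 (056°, 16 km): east 16 sin 56° = 13.26, north 16 cos 56° = 8.95
Leg 3 (333°, 26 km): east 26 sin 333° = -11.80, north 26 cos 333° = 23.17
Summing: 11.40 km east, 64.63 km north → (11.40, 64.63).

(11.40, 64.63)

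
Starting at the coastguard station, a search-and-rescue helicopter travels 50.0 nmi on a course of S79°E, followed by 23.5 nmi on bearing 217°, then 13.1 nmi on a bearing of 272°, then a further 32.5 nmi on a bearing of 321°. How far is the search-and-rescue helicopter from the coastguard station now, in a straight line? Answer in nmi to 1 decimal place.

2.9 nmi

Leg 1 (S79°E, 50.0 nmi): east 50.0 sin 101° = 49.08, north 50.0 cos 101° = -9.54
Leg 2 (217°, 23.5 nmi): east 23.5 sin 217° = -14.14, north 23.5 cos 217° = -18.77
Leg 3 (272°, 13.1 nmi): east 13.1 sin 272° = -13.09, north 13.1 cos 272° = 0.46
Leg 4 (321°, 32.5 nmi): east 32.5 sin 321° = -20.45, north 32.5 cos 321° = 25.26
Net: 1.39 east, -2.59 north. Distance = √((1.39)² + (-2.59)²) = 2.945 nmi.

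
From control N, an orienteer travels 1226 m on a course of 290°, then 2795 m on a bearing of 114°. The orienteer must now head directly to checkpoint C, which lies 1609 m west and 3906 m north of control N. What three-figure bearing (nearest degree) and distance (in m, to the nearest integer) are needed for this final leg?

327°, 5517 m

Leg 1 (290°, 1226 m): east 1226 sin 290° = -1152.06, north 1226 cos 290° = 419.32
Leg 2 (114°, 2795 m): east 2795 sin 114° = 2553.36, north 2795 cos 114° = -1136.83
Current position: (1401.30, -717.51). Target: (-1609, 3906). Remaining: Δeast = -3010.30, Δnorth = 4623.51.
Bearing = atan2(-3010.30, 4623.51) mod 360° = 326.93°; distance = √((-3010.30)² + (4623.51)²) = 5517.132 m.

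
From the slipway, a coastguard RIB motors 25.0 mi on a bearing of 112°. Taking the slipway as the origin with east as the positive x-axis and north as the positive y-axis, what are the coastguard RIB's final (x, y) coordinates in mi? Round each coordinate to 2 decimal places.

(23.18, -9.37)

Leg 1 (112°, 25.0 mi): east 25.0 sin 112° = 23.18, north 25.0 cos 112° = -9.37
Summing: 23.18 mi east, -9.37 mi north → (23.18, -9.37).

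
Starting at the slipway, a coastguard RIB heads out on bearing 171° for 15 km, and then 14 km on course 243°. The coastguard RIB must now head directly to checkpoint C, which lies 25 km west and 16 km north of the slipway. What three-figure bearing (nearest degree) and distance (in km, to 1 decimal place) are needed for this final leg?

338°, 40.0 km

Leg 1 (171°, 15 km): east 15 sin 171° = 2.35, north 15 cos 171° = -14.82
Leg 2 (243°, 14 km): east 14 sin 243° = -12.47, north 14 cos 243° = -6.36
Current position: (-10.13, -21.17). Target: (-25, 16). Remaining: Δeast = -14.87, Δnorth = 37.17.
Bearing = atan2(-14.87, 37.17) mod 360° = 338.19°; distance = √((-14.87)² + (37.17)²) = 40.036 km.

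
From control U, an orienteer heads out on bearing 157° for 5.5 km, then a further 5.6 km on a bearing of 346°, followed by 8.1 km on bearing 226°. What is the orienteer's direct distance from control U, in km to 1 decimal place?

Leg 1 (157°, 5.5 km): east 5.5 sin 157° = 2.15, north 5.5 cos 157° = -5.06
Leg 2 (346°, 5.6 km): east 5.6 sin 346° = -1.35, north 5.6 cos 346° = 5.43
Leg 3 (226°, 8.1 km): east 8.1 sin 226° = -5.83, north 8.1 cos 226° = -5.63
Net: -5.03 east, -5.26 north. Distance = √((-5.03)² + (-5.26)²) = 7.277 km.

7.3 km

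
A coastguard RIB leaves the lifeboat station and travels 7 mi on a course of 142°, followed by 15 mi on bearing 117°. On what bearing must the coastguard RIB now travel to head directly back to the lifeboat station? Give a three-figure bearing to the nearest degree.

Leg 1 (142°, 7 mi): east 7 sin 142° = 4.31, north 7 cos 142° = -5.52
Leg 2 (117°, 15 mi): east 15 sin 117° = 13.37, north 15 cos 117° = -6.81
Net displacement: 17.67 east, -12.33 north. Direction back to start is (-17.67, 12.33): bearing = atan2(-17.67, 12.33) mod 360° = 304.89° ≈ 305°.

305°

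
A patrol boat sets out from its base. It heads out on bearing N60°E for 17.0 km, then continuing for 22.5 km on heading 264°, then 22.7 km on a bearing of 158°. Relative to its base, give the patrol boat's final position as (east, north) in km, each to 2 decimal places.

(0.85, -14.90)

Leg 1 (N60°E, 17.0 km): east 17.0 sin 60° = 14.72, north 17.0 cos 60° = 8.50
Leg 2 (264°, 22.5 km): east 22.5 sin 264° = -22.38, north 22.5 cos 264° = -2.35
Leg 3 (158°, 22.7 km): east 22.7 sin 158° = 8.50, north 22.7 cos 158° = -21.05
Summing: 0.85 km east, -14.90 km north → (0.85, -14.90).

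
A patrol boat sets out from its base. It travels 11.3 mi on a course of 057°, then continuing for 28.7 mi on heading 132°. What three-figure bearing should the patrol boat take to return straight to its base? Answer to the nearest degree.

293°

Leg 1 (057°, 11.3 mi): east 11.3 sin 57° = 9.48, north 11.3 cos 57° = 6.15
Leg 2 (132°, 28.7 mi): east 28.7 sin 132° = 21.33, north 28.7 cos 132° = -19.20
Net displacement: 30.81 east, -13.05 north. Direction back to start is (-30.81, 13.05): bearing = atan2(-30.81, 13.05) mod 360° = 292.96° ≈ 293°.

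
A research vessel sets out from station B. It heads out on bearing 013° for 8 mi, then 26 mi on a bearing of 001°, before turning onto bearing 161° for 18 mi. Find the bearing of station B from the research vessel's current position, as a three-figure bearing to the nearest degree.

Leg 1 (013°, 8 mi): east 8 sin 13° = 1.80, north 8 cos 13° = 7.79
Leg 2 (001°, 26 mi): east 26 sin 1° = 0.45, north 26 cos 1° = 26.00
Leg 3 (161°, 18 mi): east 18 sin 161° = 5.86, north 18 cos 161° = -17.02
Net displacement: 8.11 east, 16.77 north. Direction back to start is (-8.11, -16.77): bearing = atan2(-8.11, -16.77) mod 360° = 205.82° ≈ 206°.

206°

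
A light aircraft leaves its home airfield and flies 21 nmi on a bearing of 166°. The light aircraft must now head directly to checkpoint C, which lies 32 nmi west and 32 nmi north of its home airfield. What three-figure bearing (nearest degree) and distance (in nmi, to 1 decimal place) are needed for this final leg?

325°, 64.2 nmi

Leg 1 (166°, 21 nmi): east 21 sin 166° = 5.08, north 21 cos 166° = -20.38
Current position: (5.08, -20.38). Target: (-32, 32). Remaining: Δeast = -37.08, Δnorth = 52.38.
Bearing = atan2(-37.08, 52.38) mod 360° = 324.70°; distance = √((-37.08)² + (52.38)²) = 64.173 nmi.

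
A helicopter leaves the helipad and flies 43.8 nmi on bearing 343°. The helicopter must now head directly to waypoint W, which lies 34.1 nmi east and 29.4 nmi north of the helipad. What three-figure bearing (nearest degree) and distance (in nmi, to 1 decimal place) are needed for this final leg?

Leg 1 (343°, 43.8 nmi): east 43.8 sin 343° = -12.81, north 43.8 cos 343° = 41.89
Current position: (-12.81, 41.89). Target: (34.1, 29.4). Remaining: Δeast = 46.91, Δnorth = -12.49.
Bearing = atan2(46.91, -12.49) mod 360° = 104.91°; distance = √((46.91)² + (-12.49)²) = 48.539 nmi.

105°, 48.5 nmi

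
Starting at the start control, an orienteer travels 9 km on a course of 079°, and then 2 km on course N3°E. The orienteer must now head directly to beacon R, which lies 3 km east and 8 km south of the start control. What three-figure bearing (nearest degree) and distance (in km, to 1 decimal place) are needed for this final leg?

207°, 13.1 km

Leg 1 (079°, 9 km): east 9 sin 79° = 8.83, north 9 cos 79° = 1.72
Leg 2 (N3°E, 2 km): east 2 sin 3° = 0.10, north 2 cos 3° = 2.00
Current position: (8.94, 3.71). Target: (3, -8). Remaining: Δeast = -5.94, Δnorth = -11.71.
Bearing = atan2(-5.94, -11.71) mod 360° = 206.89°; distance = √((-5.94)² + (-11.71)²) = 13.134 km.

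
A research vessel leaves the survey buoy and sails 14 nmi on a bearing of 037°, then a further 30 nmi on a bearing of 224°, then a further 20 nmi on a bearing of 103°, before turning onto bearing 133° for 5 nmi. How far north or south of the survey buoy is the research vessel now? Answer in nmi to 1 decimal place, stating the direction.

18.3 nmi south

Leg 1 (037°, 14 nmi): east 14 sin 37° = 8.43, north 14 cos 37° = 11.18
Leg 2 (224°, 30 nmi): east 30 sin 224° = -20.84, north 30 cos 224° = -21.58
Leg 3 (103°, 20 nmi): east 20 sin 103° = 19.49, north 20 cos 103° = -4.50
Leg 4 (133°, 5 nmi): east 5 sin 133° = 3.66, north 5 cos 133° = -3.41
Net north component: -18.31 nmi.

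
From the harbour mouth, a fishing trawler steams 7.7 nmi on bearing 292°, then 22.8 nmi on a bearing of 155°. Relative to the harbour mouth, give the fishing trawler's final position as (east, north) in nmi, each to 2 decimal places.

(2.50, -17.78)

Leg 1 (292°, 7.7 nmi): east 7.7 sin 292° = -7.14, north 7.7 cos 292° = 2.88
Leg 2 (155°, 22.8 nmi): east 22.8 sin 155° = 9.64, north 22.8 cos 155° = -20.66
Summing: 2.50 nmi east, -17.78 nmi north → (2.50, -17.78).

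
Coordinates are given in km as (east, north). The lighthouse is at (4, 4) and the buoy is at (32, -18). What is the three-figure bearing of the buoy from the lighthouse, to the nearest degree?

Δeast = 32 − 4 = 28.00; Δnorth = -18 − 4 = -22.00.
Bearing = atan2(Δeast, Δnorth) mod 360° = 128.16° ≈ 128°.

128°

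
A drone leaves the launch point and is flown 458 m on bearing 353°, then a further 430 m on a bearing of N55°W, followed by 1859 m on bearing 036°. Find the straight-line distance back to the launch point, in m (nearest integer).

2309 m

Leg 1 (353°, 458 m): east 458 sin 353° = -55.82, north 458 cos 353° = 454.59
Leg 2 (N55°W, 430 m): east 430 sin 305° = -352.24, north 430 cos 305° = 246.64
Leg 3 (036°, 1859 m): east 1859 sin 36° = 1092.69, north 1859 cos 36° = 1503.96
Net: 684.64 east, 2205.19 north. Distance = √((684.64)² + (2205.19)²) = 2309.022 m.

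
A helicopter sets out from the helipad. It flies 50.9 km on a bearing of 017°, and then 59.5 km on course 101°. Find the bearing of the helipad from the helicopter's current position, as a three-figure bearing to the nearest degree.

243°

Leg 1 (017°, 50.9 km): east 50.9 sin 17° = 14.88, north 50.9 cos 17° = 48.68
Leg 2 (101°, 59.5 km): east 59.5 sin 101° = 58.41, north 59.5 cos 101° = -11.35
Net displacement: 73.29 east, 37.32 north. Direction back to start is (-73.29, -37.32): bearing = atan2(-73.29, -37.32) mod 360° = 243.01° ≈ 243°.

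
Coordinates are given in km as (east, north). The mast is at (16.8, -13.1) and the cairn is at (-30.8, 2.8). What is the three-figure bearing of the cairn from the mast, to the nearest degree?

Δeast = -30.8 − 16.8 = -47.60; Δnorth = 2.8 − -13.1 = 15.90.
Bearing = atan2(Δeast, Δnorth) mod 360° = 288.47° ≈ 288°.

288°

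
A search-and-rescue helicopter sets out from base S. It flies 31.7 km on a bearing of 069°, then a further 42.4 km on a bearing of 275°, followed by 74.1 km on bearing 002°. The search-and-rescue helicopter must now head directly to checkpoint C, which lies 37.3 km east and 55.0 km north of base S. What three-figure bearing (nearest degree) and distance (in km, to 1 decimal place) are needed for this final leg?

Leg 1 (069°, 31.7 km): east 31.7 sin 69° = 29.59, north 31.7 cos 69° = 11.36
Leg 2 (275°, 42.4 km): east 42.4 sin 275° = -42.24, north 42.4 cos 275° = 3.70
Leg 3 (002°, 74.1 km): east 74.1 sin 2° = 2.59, north 74.1 cos 2° = 74.05
Current position: (-10.06, 89.11). Target: (37.3, 55.0). Remaining: Δeast = 47.36, Δnorth = -34.11.
Bearing = atan2(47.36, -34.11) mod 360° = 125.76°; distance = √((47.36)² + (-34.11)²) = 58.364 km.

126°, 58.4 km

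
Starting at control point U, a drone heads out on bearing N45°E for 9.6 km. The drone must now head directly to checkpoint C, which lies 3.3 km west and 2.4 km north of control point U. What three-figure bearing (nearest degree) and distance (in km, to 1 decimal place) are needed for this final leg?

246°, 11.0 km

Leg 1 (N45°E, 9.6 km): east 9.6 sin 45° = 6.79, north 9.6 cos 45° = 6.79
Current position: (6.79, 6.79). Target: (-3.3, 2.4). Remaining: Δeast = -10.09, Δnorth = -4.39.
Bearing = atan2(-10.09, -4.39) mod 360° = 246.49°; distance = √((-10.09)² + (-4.39)²) = 11.001 km.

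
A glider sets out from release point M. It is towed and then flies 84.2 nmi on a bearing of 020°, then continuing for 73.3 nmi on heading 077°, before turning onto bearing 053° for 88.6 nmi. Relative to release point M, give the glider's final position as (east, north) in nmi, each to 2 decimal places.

(170.98, 148.93)

Leg 1 (020°, 84.2 nmi): east 84.2 sin 20° = 28.80, north 84.2 cos 20° = 79.12
Leg 2 (077°, 73.3 nmi): east 73.3 sin 77° = 71.42, north 73.3 cos 77° = 16.49
Leg 3 (053°, 88.6 nmi): east 88.6 sin 53° = 70.76, north 88.6 cos 53° = 53.32
Summing: 170.98 nmi east, 148.93 nmi north → (170.98, 148.93).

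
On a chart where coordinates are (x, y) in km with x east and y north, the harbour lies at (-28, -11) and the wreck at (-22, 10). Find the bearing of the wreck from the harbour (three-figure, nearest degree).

Δeast = -22 − -28 = 6.00; Δnorth = 10 − -11 = 21.00.
Bearing = atan2(Δeast, Δnorth) mod 360° = 15.95° ≈ 016°.

016°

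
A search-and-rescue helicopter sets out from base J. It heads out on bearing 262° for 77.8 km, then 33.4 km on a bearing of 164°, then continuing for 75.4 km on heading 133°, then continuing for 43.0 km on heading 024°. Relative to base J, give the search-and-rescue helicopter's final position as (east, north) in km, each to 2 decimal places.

Leg 1 (262°, 77.8 km): east 77.8 sin 262° = -77.04, north 77.8 cos 262° = -10.83
Leg 2 (164°, 33.4 km): east 33.4 sin 164° = 9.21, north 33.4 cos 164° = -32.11
Leg 3 (133°, 75.4 km): east 75.4 sin 133° = 55.14, north 75.4 cos 133° = -51.42
Leg 4 (024°, 43.0 km): east 43.0 sin 24° = 17.49, north 43.0 cos 24° = 39.28
Summing: 4.80 km east, -55.07 km north → (4.80, -55.07).

(4.80, -55.07)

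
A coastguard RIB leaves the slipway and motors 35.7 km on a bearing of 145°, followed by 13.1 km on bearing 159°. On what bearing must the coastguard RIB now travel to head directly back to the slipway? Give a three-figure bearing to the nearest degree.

Leg 1 (145°, 35.7 km): east 35.7 sin 145° = 20.48, north 35.7 cos 145° = -29.24
Leg 2 (159°, 13.1 km): east 13.1 sin 159° = 4.69, north 13.1 cos 159° = -12.23
Net displacement: 25.17 east, -41.47 north. Direction back to start is (-25.17, 41.47): bearing = atan2(-25.17, 41.47) mod 360° = 328.75° ≈ 329°.

329°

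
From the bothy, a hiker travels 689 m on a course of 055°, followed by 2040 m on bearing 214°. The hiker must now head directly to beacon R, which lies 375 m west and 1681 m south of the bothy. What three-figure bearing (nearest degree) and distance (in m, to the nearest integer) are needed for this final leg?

Leg 1 (055°, 689 m): east 689 sin 55° = 564.40, north 689 cos 55° = 395.19
Leg 2 (214°, 2040 m): east 2040 sin 214° = -1140.75, north 2040 cos 214° = -1691.24
Current position: (-576.36, -1296.04). Target: (-375, -1681). Remaining: Δeast = 201.36, Δnorth = -384.96.
Bearing = atan2(201.36, -384.96) mod 360° = 152.39°; distance = √((201.36)² + (-384.96)²) = 434.439 m.

152°, 434 m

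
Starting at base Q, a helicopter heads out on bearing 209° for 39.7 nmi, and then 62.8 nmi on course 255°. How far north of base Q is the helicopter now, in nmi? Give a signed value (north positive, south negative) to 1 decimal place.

Leg 1 (209°, 39.7 nmi): east 39.7 sin 209° = -19.25, north 39.7 cos 209° = -34.72
Leg 2 (255°, 62.8 nmi): east 62.8 sin 255° = -60.66, north 62.8 cos 255° = -16.25
Net north component: -50.98 nmi.

-51.0 nmi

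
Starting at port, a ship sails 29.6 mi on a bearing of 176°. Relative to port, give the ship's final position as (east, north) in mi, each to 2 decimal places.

Leg 1 (176°, 29.6 mi): east 29.6 sin 176° = 2.06, north 29.6 cos 176° = -29.53
Summing: 2.06 mi east, -29.53 mi north → (2.06, -29.53).

(2.06, -29.53)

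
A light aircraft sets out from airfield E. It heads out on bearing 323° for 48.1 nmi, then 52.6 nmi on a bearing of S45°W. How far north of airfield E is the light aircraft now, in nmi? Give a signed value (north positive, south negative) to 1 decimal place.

1.2 nmi

Leg 1 (323°, 48.1 nmi): east 48.1 sin 323° = -28.95, north 48.1 cos 323° = 38.41
Leg 2 (S45°W, 52.6 nmi): east 52.6 sin 225° = -37.19, north 52.6 cos 225° = -37.19
Net north component: 1.22 nmi.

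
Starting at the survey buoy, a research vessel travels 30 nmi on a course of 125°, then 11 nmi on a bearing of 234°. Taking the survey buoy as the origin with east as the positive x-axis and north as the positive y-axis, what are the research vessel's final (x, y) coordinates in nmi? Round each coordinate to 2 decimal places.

Leg 1 (125°, 30 nmi): east 30 sin 125° = 24.57, north 30 cos 125° = -17.21
Leg 2 (234°, 11 nmi): east 11 sin 234° = -8.90, north 11 cos 234° = -6.47
Summing: 15.68 nmi east, -23.67 nmi north → (15.68, -23.67).

(15.68, -23.67)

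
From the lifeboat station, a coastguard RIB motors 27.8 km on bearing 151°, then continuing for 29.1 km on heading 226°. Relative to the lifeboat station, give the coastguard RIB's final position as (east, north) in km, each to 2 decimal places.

(-7.46, -44.53)

Leg 1 (151°, 27.8 km): east 27.8 sin 151° = 13.48, north 27.8 cos 151° = -24.31
Leg 2 (226°, 29.1 km): east 29.1 sin 226° = -20.93, north 29.1 cos 226° = -20.21
Summing: -7.46 km east, -44.53 km north → (-7.46, -44.53).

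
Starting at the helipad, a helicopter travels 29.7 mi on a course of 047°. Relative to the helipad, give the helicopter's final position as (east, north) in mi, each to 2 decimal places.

(21.72, 20.26)

Leg 1 (047°, 29.7 mi): east 29.7 sin 47° = 21.72, north 29.7 cos 47° = 20.26
Summing: 21.72 mi east, 20.26 mi north → (21.72, 20.26).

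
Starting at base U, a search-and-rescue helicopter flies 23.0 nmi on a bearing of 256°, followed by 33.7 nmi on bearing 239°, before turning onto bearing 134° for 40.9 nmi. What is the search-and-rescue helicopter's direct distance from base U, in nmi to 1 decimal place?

55.8 nmi

Leg 1 (256°, 23.0 nmi): east 23.0 sin 256° = -22.32, north 23.0 cos 256° = -5.56
Leg 2 (239°, 33.7 nmi): east 33.7 sin 239° = -28.89, north 33.7 cos 239° = -17.36
Leg 3 (134°, 40.9 nmi): east 40.9 sin 134° = 29.42, north 40.9 cos 134° = -28.41
Net: -21.78 east, -51.33 north. Distance = √((-21.78)² + (-51.33)²) = 55.763 nmi.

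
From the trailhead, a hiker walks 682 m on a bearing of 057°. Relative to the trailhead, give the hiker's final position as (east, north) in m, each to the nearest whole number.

Leg 1 (057°, 682 m): east 682 sin 57° = 571.97, north 682 cos 57° = 371.44
Summing: 571.97 m east, 371.44 m north → (572, 371).

(572, 371)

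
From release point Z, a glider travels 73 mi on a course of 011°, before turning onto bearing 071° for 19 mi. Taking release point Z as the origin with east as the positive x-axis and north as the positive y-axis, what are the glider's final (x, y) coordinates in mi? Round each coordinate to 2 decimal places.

Leg 1 (011°, 73 mi): east 73 sin 11° = 13.93, north 73 cos 11° = 71.66
Leg 2 (071°, 19 mi): east 19 sin 71° = 17.96, north 19 cos 71° = 6.19
Summing: 31.89 mi east, 77.84 mi north → (31.89, 77.84).

(31.89, 77.84)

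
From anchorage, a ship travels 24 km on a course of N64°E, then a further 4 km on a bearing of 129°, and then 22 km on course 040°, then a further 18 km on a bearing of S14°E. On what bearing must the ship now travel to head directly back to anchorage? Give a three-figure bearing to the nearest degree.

260°

Leg 1 (N64°E, 24 km): east 24 sin 64° = 21.57, north 24 cos 64° = 10.52
Leg 2 (129°, 4 km): east 4 sin 129° = 3.11, north 4 cos 129° = -2.52
Leg 3 (040°, 22 km): east 22 sin 40° = 14.14, north 22 cos 40° = 16.85
Leg 4 (S14°E, 18 km): east 18 sin 166° = 4.35, north 18 cos 166° = -17.47
Net displacement: 43.18 east, 7.39 north. Direction back to start is (-43.18, -7.39): bearing = atan2(-43.18, -7.39) mod 360° = 260.29° ≈ 260°.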